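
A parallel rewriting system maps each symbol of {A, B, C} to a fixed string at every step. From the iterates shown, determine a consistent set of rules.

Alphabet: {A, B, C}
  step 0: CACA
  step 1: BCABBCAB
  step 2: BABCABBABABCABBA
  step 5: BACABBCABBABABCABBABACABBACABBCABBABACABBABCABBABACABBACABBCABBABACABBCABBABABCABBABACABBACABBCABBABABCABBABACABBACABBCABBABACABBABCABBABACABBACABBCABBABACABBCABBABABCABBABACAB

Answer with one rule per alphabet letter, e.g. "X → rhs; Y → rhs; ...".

  step 1 ⇒ step 2: BCABBCAB ⇒ BA·B·CAB·BA·BA·B·CAB·BA
    A ↦ CAB
    B ↦ BA
    C ↦ B

A->CAB, B->BA, C->B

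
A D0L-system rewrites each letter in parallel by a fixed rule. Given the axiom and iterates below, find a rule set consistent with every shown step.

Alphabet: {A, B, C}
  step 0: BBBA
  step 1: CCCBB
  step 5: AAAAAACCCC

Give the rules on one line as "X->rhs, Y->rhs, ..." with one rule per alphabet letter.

  step 0 ⇒ step 1: BBBA ⇒ C·C·C·BB
    A ↦ BB
    B ↦ C
    C ↦ A  (constrained at step 1)

A->BB, B->C, C->A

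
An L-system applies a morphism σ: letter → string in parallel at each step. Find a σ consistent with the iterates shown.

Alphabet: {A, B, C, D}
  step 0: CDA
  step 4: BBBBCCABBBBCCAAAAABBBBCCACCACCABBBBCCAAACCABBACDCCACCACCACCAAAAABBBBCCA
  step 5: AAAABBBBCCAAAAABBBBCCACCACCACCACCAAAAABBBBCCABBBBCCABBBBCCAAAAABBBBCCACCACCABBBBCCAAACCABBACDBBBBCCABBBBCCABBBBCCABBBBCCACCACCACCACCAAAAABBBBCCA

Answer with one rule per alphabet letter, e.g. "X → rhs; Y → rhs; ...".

A->CCA, B->A, C->BB, D->ACD

  step 4 ⇒ step 5: BBBBCCABBBBCCAAAAABBBBCCACCACCABBBBCCAAACCABBACDCCACCACCACCAAAAABBBBCCA ⇒ A·A·A·A·BB·BB·CCA·A·A·A·A·BB·BB·CCA·CCA·CCA·CCA·CCA·A·A·A·A·BB·BB·CCA·BB·BB·CCA·BB·BB·CCA·A·A·A·A·BB·BB·CCA·CCA·CCA·BB·BB·CCA·A·A·CCA·BB·ACD·BB·BB·CCA·BB·BB·CCA·BB·BB·CCA·BB·BB·CCA·CCA·CCA·CCA·CCA·A·A·A·A·BB·BB·CCA
    A ↦ CCA
    B ↦ A
    C ↦ BB
    D ↦ ACD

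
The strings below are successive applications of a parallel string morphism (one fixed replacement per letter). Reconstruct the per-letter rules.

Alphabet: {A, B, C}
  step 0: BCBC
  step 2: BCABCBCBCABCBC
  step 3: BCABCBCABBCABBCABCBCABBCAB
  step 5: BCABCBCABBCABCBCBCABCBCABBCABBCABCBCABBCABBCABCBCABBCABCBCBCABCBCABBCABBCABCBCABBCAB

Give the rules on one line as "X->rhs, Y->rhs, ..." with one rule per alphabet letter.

A->C, B->BC, C->AB

  step 2 ⇒ step 3: BCABCBCBCABCBC ⇒ BC·AB·C·BC·AB·BC·AB·BC·AB·C·BC·AB·BC·AB
    A ↦ C
    B ↦ BC
    C ↦ AB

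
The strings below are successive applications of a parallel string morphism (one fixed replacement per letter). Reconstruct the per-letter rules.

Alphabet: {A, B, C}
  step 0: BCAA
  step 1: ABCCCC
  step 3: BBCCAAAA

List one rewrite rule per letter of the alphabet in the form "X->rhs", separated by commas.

A->CC, B->A, C->B

  step 0 ⇒ step 1: BCAA ⇒ A·B·CC·CC
    A ↦ CC
    B ↦ A
    C ↦ B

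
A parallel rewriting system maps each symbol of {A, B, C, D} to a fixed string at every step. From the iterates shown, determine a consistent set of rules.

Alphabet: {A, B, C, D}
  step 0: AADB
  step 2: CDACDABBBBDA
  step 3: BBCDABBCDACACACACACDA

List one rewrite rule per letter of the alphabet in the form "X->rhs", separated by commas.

A->DA, B->CA, C->BB, D->C

  step 2 ⇒ step 3: CDACDABBBBDA ⇒ BB·C·DA·BB·C·DA·CA·CA·CA·CA·C·DA
    A ↦ DA
    B ↦ CA
    C ↦ BB
    D ↦ C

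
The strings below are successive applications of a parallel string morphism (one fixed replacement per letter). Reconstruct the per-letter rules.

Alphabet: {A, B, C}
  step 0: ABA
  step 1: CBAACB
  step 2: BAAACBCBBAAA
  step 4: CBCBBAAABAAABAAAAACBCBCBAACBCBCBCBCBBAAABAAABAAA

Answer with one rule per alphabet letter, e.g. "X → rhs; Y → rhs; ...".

  step 1 ⇒ step 2: CBAACB ⇒ BA·AA·CB·CB·BA·AA
    A ↦ CB
    B ↦ AA
    C ↦ BA

A->CB, B->AA, C->BA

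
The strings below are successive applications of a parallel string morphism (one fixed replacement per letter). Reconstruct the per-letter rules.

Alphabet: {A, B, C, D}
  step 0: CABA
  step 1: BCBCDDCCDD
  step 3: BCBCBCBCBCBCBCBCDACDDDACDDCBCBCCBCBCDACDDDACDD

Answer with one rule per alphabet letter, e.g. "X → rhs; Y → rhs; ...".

A->CDD, B->C, C->BCB, D->DA

  step 0 ⇒ step 1: CABA ⇒ BCB·CDD·C·CDD
    A ↦ CDD
    B ↦ C
    C ↦ BCB
    D ↦ DA  (constrained at step 1)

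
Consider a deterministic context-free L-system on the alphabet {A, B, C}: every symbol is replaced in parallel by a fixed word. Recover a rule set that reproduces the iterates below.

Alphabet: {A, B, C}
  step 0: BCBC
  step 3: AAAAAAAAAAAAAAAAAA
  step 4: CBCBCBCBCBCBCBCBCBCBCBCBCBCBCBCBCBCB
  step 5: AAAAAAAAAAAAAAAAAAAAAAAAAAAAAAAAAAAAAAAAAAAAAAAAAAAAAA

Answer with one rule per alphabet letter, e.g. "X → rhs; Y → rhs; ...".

  step 4 ⇒ step 5: CBCBCBCBCBCBCBCBCBCBCBCBCBCBCBCBCBCB ⇒ AA·A·AA·A·AA·A·AA·A·AA·A·AA·A·AA·A·AA·A·AA·A·AA·A·AA·A·AA·A·AA·A·AA·A·AA·A·AA·A·AA·A·AA·A
    B ↦ A
    C ↦ AA
  step 3 ⇒ step 4: AAAAAAAAAAAAAAAAAA ⇒ CB·CB·CB·CB·CB·CB·CB·CB·CB·CB·CB·CB·CB·CB·CB·CB·CB·CB
    A ↦ CB

A->CB, B->A, C->AA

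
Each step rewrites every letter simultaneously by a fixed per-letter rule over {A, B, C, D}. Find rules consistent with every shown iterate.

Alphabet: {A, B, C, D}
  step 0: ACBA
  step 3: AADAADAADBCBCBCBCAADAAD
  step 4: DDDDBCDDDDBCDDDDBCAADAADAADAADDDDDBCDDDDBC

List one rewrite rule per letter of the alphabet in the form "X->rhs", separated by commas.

  step 3 ⇒ step 4: AADAADAADBCBCBCBCAADAAD ⇒ DD·DD·BC·DD·DD·BC·DD·DD·BC·AA·D·AA·D·AA·D·AA·D·DD·DD·BC·DD·DD·BC
    A ↦ DD
    B ↦ AA
    C ↦ D
    D ↦ BC

A->DD, B->AA, C->D, D->BC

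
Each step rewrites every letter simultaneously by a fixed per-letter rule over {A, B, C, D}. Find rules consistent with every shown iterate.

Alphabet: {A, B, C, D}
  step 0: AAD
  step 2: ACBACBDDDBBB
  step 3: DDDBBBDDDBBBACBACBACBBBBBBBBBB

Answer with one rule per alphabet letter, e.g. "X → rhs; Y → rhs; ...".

  step 2 ⇒ step 3: ACBACBDDDBBB ⇒ D·DD·BBB·D·DD·BBB·ACB·ACB·ACB·BBB·BBB·BBB
    A ↦ D
    B ↦ BBB
    C ↦ DD
    D ↦ ACB

A->D, B->BBB, C->DD, D->ACB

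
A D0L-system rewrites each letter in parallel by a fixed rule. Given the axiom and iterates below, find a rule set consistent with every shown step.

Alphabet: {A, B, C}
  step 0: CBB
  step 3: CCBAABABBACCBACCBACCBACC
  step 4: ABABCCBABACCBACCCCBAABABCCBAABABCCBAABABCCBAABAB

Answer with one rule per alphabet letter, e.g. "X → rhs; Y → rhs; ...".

  step 3 ⇒ step 4: CCBAABABBACCBACCBACCBACC ⇒ AB·AB·CC·BA·BA·CC·BA·CC·CC·BA·AB·AB·CC·BA·AB·AB·CC·BA·AB·AB·CC·BA·AB·AB
    A ↦ BA
    B ↦ CC
    C ↦ AB

A->BA, B->CC, C->AB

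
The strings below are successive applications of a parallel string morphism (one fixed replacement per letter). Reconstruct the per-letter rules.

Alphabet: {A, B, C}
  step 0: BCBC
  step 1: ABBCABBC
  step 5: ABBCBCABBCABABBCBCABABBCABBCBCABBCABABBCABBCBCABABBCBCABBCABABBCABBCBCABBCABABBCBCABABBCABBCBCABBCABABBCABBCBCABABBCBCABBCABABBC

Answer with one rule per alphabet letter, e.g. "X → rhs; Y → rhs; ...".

A->BC, B->AB, C->BC

  step 0 ⇒ step 1: BCBC ⇒ AB·BC·AB·BC
    B ↦ AB
    C ↦ BC
    A ↦ BC  (constrained at step 1)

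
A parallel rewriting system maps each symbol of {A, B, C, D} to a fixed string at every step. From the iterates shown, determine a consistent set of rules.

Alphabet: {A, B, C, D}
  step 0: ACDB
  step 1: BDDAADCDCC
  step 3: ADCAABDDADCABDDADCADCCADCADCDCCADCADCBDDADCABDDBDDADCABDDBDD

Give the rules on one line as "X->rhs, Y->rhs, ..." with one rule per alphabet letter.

  step 0 ⇒ step 1: ACDB ⇒ BDD·A·ADC·DCC
    A ↦ BDD
    B ↦ DCC
    C ↦ A
    D ↦ ADC

A->BDD, B->DCC, C->A, D->ADC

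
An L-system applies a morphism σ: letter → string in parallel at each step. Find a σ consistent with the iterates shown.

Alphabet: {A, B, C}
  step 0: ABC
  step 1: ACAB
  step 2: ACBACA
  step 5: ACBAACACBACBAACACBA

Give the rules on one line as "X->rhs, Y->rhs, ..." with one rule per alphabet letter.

  step 1 ⇒ step 2: ACAB ⇒ AC·B·AC·A
    A ↦ AC
    B ↦ A
    C ↦ B

A->AC, B->A, C->B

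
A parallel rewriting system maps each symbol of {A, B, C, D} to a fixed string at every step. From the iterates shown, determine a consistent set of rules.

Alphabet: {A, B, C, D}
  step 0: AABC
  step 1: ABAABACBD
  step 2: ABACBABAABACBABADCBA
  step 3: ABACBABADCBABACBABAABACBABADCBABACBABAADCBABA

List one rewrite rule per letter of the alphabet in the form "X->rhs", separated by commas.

A->ABA, B->CB, C->D, D->A

  step 2 ⇒ step 3: ABACBABAABACBABADCBA ⇒ ABA·CB·ABA·D·CB·ABA·CB·ABA·ABA·CB·ABA·D·CB·ABA·CB·ABA·A·D·CB·ABA
    A ↦ ABA
    B ↦ CB
    C ↦ D
    D ↦ A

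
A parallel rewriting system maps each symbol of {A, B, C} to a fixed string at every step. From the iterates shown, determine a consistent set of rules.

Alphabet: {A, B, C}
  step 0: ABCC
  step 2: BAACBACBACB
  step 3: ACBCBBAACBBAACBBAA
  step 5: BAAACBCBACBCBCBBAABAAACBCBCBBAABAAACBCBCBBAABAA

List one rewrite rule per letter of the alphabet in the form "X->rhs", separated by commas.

A->CB, B->A, C->BA

  step 2 ⇒ step 3: BAACBACBACB ⇒ A·CB·CB·BA·A·CB·BA·A·CB·BA·A
    A ↦ CB
    B ↦ A
    C ↦ BA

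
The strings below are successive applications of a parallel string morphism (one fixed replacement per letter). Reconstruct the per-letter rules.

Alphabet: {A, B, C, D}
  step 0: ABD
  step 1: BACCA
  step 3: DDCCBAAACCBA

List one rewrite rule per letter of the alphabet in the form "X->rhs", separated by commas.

A->BA, B->CC, C->D, D->A

  step 0 ⇒ step 1: ABD ⇒ BA·CC·A
    A ↦ BA
    B ↦ CC
    D ↦ A
    C ↦ D  (constrained at step 1)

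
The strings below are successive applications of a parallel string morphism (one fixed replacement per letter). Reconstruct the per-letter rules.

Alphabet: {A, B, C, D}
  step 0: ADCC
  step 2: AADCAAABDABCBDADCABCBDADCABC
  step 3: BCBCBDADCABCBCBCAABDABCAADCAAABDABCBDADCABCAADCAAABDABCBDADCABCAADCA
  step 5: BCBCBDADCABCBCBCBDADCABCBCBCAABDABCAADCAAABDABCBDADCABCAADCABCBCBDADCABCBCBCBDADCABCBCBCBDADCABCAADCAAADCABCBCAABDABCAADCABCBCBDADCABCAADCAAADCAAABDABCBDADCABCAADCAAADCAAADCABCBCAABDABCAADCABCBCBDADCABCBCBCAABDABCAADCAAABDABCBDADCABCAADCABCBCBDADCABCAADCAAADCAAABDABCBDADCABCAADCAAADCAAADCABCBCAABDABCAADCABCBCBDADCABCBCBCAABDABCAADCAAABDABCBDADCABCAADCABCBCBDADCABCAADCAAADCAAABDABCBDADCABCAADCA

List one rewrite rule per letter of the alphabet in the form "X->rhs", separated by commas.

  step 2 ⇒ step 3: AADCAAABDABCBDADCABCBDADCABC ⇒ BC·BC·BDA·DCA·BC·BC·BC·AA·BDA·BC·AA·DCA·AA·BDA·BC·BDA·DCA·BC·AA·DCA·AA·BDA·BC·BDA·DCA·BC·AA·DCA
    A ↦ BC
    B ↦ AA
    C ↦ DCA
    D ↦ BDA

A->BC, B->AA, C->DCA, D->BDA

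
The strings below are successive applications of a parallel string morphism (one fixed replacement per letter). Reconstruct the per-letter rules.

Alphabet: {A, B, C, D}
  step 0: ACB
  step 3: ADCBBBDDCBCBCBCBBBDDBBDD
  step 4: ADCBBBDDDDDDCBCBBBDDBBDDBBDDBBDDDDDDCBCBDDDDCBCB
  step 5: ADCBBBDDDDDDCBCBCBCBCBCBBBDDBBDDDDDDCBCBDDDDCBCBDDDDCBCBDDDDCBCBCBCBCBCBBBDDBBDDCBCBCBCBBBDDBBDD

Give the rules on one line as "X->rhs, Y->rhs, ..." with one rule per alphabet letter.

A->AD, B->DD, C->BB, D->CB

  step 4 ⇒ step 5: ADCBBBDDDDDDCBCBBBDDBBDDBBDDBBDDDDDDCBCBDDDDCBCB ⇒ AD·CB·BB·DD·DD·DD·CB·CB·CB·CB·CB·CB·BB·DD·BB·DD·DD·DD·CB·CB·DD·DD·CB·CB·DD·DD·CB·CB·DD·DD·CB·CB·CB·CB·CB·CB·BB·DD·BB·DD·CB·CB·CB·CB·BB·DD·BB·DD
    A ↦ AD
    B ↦ DD
    C ↦ BB
    D ↦ CB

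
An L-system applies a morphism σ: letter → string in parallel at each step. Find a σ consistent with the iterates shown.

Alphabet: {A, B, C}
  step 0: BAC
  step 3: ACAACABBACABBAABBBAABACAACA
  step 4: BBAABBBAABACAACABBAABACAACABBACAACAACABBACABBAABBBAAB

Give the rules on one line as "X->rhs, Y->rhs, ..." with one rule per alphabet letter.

  step 3 ⇒ step 4: ACAACABBACABBAABBBAABACAACA ⇒ B·BAA·B·B·BAA·B·ACA·ACA·B·BAA·B·ACA·ACA·B·B·ACA·ACA·ACA·B·B·ACA·B·BAA·B·B·BAA·B
    A ↦ B
    B ↦ ACA
    C ↦ BAA

A->B, B->ACA, C->BAA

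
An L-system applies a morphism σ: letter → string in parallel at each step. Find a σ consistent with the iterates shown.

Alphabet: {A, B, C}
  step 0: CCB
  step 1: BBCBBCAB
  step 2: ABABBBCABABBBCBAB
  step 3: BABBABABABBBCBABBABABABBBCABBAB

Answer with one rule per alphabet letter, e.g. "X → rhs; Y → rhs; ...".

  step 2 ⇒ step 3: ABABBBCABABBBCBAB ⇒ B·AB·B·AB·AB·AB·BBC·B·AB·B·AB·AB·AB·BBC·AB·B·AB
    A ↦ B
    B ↦ AB
    C ↦ BBC

A->B, B->AB, C->BBC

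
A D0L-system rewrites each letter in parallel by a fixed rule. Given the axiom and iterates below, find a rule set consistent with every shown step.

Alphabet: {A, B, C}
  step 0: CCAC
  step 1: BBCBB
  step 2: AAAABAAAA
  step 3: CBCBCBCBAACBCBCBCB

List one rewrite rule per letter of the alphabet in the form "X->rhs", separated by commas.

A->CB, B->AA, C->B

  step 2 ⇒ step 3: AAAABAAAA ⇒ CB·CB·CB·CB·AA·CB·CB·CB·CB
    A ↦ CB
    B ↦ AA
  step 0 ⇒ step 1: CCAC ⇒ B·B·CB·B
    C ↦ B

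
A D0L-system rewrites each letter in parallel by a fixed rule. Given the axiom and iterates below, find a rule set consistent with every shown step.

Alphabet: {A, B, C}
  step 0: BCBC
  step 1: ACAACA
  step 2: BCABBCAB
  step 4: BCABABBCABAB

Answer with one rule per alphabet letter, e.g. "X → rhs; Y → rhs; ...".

  step 1 ⇒ step 2: ACAACA ⇒ B·CA·B·B·CA·B
    A ↦ B
    C ↦ CA
  step 0 ⇒ step 1: BCBC ⇒ A·CA·A·CA
    B ↦ A

A->B, B->A, C->CA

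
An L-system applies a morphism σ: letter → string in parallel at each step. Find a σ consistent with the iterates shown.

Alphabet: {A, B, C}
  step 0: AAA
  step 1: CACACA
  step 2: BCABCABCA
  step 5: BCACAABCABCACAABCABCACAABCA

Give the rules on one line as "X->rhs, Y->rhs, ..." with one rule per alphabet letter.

  step 1 ⇒ step 2: CACACA ⇒ B·CA·B·CA·B·CA
    A ↦ CA
    C ↦ B
    B ↦ A  (constrained at step 2)

A->CA, B->A, C->B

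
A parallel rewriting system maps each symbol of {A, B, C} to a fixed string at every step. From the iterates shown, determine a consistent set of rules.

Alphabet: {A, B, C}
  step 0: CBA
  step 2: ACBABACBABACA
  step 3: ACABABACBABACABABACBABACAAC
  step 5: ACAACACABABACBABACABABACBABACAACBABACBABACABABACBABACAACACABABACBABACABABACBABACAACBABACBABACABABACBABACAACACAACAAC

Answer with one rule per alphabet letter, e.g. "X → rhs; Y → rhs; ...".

  step 2 ⇒ step 3: ACBABACBABACA ⇒ AC·A·BAB·AC·BAB·AC·A·BAB·AC·BAB·AC·A·AC
    A ↦ AC
    B ↦ BAB
    C ↦ A

A->AC, B->BAB, C->A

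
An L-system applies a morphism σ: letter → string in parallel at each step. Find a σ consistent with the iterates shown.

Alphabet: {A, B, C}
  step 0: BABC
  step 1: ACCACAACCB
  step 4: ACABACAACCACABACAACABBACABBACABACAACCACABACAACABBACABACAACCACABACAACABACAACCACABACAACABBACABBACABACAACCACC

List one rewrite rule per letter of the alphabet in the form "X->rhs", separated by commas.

A->ACA, B->ACC, C->B

  step 0 ⇒ step 1: BABC ⇒ ACC·ACA·ACC·B
    A ↦ ACA
    B ↦ ACC
    C ↦ B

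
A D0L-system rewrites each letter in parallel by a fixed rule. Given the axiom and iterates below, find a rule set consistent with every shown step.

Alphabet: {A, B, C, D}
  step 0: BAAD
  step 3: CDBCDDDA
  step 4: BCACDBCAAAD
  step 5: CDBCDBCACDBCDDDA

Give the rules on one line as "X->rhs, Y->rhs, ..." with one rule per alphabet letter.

A->D, B->CD, C->BC, D->A

  step 4 ⇒ step 5: BCACDBCAAAD ⇒ CD·BC·D·BC·A·CD·BC·D·D·D·A
    A ↦ D
    B ↦ CD
    C ↦ BC
    D ↦ A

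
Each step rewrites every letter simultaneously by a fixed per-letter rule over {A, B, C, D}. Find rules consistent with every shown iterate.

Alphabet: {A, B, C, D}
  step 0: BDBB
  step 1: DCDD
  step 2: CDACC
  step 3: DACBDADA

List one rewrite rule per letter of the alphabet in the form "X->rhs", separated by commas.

A->B, B->D, C->DA, D->C

  step 2 ⇒ step 3: CDACC ⇒ DA·C·B·DA·DA
    A ↦ B
    C ↦ DA
    D ↦ C
  step 0 ⇒ step 1: BDBB ⇒ D·C·D·D
    B ↦ D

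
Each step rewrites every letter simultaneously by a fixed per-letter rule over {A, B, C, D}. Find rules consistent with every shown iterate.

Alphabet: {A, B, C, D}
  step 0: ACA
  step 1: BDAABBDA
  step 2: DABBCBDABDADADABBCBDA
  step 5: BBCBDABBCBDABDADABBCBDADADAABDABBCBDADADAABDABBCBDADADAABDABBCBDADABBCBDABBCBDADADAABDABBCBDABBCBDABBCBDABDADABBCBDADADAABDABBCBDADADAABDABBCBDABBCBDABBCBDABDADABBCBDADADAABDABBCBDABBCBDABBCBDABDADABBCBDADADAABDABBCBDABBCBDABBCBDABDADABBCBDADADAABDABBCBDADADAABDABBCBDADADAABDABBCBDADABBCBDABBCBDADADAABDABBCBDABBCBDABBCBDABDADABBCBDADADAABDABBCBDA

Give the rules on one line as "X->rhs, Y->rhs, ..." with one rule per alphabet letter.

A->BDA, B->DA, C->AB, D->BBC

  step 1 ⇒ step 2: BDAABBDA ⇒ DA·BBC·BDA·BDA·DA·DA·BBC·BDA
    A ↦ BDA
    B ↦ DA
    D ↦ BBC
  step 0 ⇒ step 1: ACA ⇒ BDA·AB·BDA
    C ↦ AB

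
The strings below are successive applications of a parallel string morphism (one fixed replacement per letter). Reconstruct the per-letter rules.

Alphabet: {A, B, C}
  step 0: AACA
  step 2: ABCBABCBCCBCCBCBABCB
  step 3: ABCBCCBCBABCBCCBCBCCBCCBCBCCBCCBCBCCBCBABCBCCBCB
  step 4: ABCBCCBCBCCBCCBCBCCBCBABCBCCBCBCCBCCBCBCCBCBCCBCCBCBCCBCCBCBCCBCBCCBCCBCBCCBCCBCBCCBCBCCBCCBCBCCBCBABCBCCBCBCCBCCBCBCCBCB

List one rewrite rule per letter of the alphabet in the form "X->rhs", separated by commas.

A->AB, B->CB, C->CCB

  step 3 ⇒ step 4: ABCBCCBCBABCBCCBCBCCBCCBCBCCBCCBCBCCBCBABCBCCBCB ⇒ AB·CB·CCB·CB·CCB·CCB·CB·CCB·CB·AB·CB·CCB·CB·CCB·CCB·CB·CCB·CB·CCB·CCB·CB·CCB·CCB·CB·CCB·CB·CCB·CCB·CB·CCB·CCB·CB·CCB·CB·CCB·CCB·CB·CCB·CB·AB·CB·CCB·CB·CCB·CCB·CB·CCB·CB
    A ↦ AB
    B ↦ CB
    C ↦ CCB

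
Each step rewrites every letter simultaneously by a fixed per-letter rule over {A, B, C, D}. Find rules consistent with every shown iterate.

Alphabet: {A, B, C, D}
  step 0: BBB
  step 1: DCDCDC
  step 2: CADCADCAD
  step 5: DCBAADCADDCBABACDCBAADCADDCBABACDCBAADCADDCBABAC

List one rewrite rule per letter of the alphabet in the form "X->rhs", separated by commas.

A->BA, B->DC, C->AD, D->C

  step 1 ⇒ step 2: DCDCDC ⇒ C·AD·C·AD·C·AD
    C ↦ AD
    D ↦ C
    A ↦ BA  (constrained at step 2)
  step 0 ⇒ step 1: BBB ⇒ DC·DC·DC
    B ↦ DC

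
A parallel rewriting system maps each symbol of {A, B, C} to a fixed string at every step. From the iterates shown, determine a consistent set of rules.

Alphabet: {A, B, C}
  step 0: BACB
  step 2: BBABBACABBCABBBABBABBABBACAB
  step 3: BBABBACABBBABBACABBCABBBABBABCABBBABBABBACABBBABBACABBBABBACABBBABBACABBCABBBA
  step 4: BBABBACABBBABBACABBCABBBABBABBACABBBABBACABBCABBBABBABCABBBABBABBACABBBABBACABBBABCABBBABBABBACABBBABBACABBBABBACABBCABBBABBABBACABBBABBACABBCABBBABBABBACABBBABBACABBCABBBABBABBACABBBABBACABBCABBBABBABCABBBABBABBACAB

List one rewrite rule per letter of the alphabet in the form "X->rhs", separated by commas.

A->CAB, B->BBA, C->B

  step 3 ⇒ step 4: BBABBACABBBABBACABBCABBBABBABCABBBABBABBACABBBABBACABBBABBACABBBABBACABBCABBBA ⇒ BBA·BBA·CAB·BBA·BBA·CAB·B·CAB·BBA·BBA·BBA·CAB·BBA·BBA·CAB·B·CAB·BBA·BBA·B·CAB·BBA·BBA·BBA·CAB·BBA·BBA·CAB·BBA·B·CAB·BBA·BBA·BBA·CAB·BBA·BBA·CAB·BBA·BBA·CAB·B·CAB·BBA·BBA·BBA·CAB·BBA·BBA·CAB·B·CAB·BBA·BBA·BBA·CAB·BBA·BBA·CAB·B·CAB·BBA·BBA·BBA·CAB·BBA·BBA·CAB·B·CAB·BBA·BBA·B·CAB·BBA·BBA·BBA·CAB
    A ↦ CAB
    B ↦ BBA
    C ↦ B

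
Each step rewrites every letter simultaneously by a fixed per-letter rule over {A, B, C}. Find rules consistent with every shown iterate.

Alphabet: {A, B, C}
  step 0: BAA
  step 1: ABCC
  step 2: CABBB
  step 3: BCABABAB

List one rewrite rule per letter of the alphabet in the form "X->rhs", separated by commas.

A->C, B->AB, C->B

  step 2 ⇒ step 3: CABBB ⇒ B·C·AB·AB·AB
    A ↦ C
    B ↦ AB
    C ↦ B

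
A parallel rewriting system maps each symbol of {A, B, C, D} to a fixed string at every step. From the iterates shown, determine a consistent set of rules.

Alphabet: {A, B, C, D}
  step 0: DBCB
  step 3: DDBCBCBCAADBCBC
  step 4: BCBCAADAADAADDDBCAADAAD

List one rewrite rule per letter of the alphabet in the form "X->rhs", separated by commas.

A->D, B->AA, C->D, D->BC

  step 3 ⇒ step 4: DDBCBCBCAADBCBC ⇒ BC·BC·AA·D·AA·D·AA·D·D·D·BC·AA·D·AA·D
    A ↦ D
    B ↦ AA
    C ↦ D
    D ↦ BC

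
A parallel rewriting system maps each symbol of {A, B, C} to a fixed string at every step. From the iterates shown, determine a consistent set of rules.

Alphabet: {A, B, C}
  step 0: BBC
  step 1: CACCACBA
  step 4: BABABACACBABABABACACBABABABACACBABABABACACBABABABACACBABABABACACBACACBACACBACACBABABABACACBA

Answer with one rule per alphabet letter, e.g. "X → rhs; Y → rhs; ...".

  step 0 ⇒ step 1: BBC ⇒ CAC·CAC·BA
    B ↦ CAC
    C ↦ BA
    A ↦ BA  (constrained at step 1)

A->BA, B->CAC, C->BA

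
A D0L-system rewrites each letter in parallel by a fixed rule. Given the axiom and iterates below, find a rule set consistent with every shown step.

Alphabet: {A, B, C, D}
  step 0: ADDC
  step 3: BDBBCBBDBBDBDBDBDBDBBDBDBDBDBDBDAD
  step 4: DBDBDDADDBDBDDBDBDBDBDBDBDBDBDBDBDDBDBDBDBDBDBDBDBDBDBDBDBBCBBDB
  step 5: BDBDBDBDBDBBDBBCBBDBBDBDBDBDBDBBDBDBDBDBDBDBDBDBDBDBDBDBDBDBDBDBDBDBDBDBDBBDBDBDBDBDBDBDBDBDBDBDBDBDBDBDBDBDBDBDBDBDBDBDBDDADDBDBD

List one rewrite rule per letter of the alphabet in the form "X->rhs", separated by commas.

A->BCB, B->D, C->A, D->BDB

  step 4 ⇒ step 5: DBDBDDADDBDBDDBDBDBDBDBDBDBDBDBDBDDBDBDBDBDBDBDBDBDBDBDBDBBCBBDB ⇒ BDB·D·BDB·D·BDB·BDB·BCB·BDB·BDB·D·BDB·D·BDB·BDB·D·BDB·D·BDB·D·BDB·D·BDB·D·BDB·D·BDB·D·BDB·D·BDB·D·BDB·D·BDB·BDB·D·BDB·D·BDB·D·BDB·D·BDB·D·BDB·D·BDB·D·BDB·D·BDB·D·BDB·D·BDB·D·BDB·D·D·A·D·D·BDB·D
    A ↦ BCB
    B ↦ D
    C ↦ A
    D ↦ BDB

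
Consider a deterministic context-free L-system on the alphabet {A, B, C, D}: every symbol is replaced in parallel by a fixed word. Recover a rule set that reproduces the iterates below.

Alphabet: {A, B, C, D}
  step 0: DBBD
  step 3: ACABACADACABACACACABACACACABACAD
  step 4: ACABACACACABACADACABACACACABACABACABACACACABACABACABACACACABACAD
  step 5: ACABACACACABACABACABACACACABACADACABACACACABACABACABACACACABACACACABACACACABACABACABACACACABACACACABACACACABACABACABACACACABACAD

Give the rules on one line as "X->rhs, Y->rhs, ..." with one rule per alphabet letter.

A->AC, B->AC, C->AB, D->AD

  step 4 ⇒ step 5: ACABACACACABACADACABACACACABACABACABACACACABACABACABACACACABACAD ⇒ AC·AB·AC·AC·AC·AB·AC·AB·AC·AB·AC·AC·AC·AB·AC·AD·AC·AB·AC·AC·AC·AB·AC·AB·AC·AB·AC·AC·AC·AB·AC·AC·AC·AB·AC·AC·AC·AB·AC·AB·AC·AB·AC·AC·AC·AB·AC·AC·AC·AB·AC·AC·AC·AB·AC·AB·AC·AB·AC·AC·AC·AB·AC·AD
    A ↦ AC
    B ↦ AC
    C ↦ AB
    D ↦ AD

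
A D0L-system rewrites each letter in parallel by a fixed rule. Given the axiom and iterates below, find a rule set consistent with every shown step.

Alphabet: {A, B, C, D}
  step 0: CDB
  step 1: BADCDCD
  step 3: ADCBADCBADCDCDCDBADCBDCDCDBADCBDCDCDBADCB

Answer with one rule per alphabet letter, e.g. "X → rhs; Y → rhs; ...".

A->CDB, B->DCD, C->B, D->ADC

  step 0 ⇒ step 1: CDB ⇒ B·ADC·DCD
    B ↦ DCD
    C ↦ B
    D ↦ ADC
    A ↦ CDB  (constrained at step 1)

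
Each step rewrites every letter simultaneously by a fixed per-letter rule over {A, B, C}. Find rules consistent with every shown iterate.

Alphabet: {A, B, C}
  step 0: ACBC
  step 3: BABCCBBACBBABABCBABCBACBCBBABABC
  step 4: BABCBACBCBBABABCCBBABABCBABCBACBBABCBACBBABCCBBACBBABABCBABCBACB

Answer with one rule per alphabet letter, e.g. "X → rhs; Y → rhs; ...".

A->BC, B->BA, C->CB

  step 3 ⇒ step 4: BABCCBBACBBABABCBABCBACBCBBABABC ⇒ BA·BC·BA·CB·CB·BA·BA·BC·CB·BA·BA·BC·BA·BC·BA·CB·BA·BC·BA·CB·BA·BC·CB·BA·CB·BA·BA·BC·BA·BC·BA·CB
    A ↦ BC
    B ↦ BA
    C ↦ CB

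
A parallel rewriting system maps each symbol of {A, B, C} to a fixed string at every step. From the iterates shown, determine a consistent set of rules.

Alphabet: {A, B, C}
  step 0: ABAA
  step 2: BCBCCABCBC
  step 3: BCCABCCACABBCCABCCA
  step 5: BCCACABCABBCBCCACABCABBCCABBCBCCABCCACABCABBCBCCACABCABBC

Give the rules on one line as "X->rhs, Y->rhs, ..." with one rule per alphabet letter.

A->B, B->BC, C->CA

  step 2 ⇒ step 3: BCBCCABCBC ⇒ BC·CA·BC·CA·CA·B·BC·CA·BC·CA
    A ↦ B
    B ↦ BC
    C ↦ CA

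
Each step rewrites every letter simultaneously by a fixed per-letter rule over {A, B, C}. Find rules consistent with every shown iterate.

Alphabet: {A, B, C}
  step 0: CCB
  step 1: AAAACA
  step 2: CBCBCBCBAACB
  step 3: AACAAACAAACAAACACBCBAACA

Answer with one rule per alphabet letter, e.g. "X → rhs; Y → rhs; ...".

  step 2 ⇒ step 3: CBCBCBCBAACB ⇒ AA·CA·AA·CA·AA·CA·AA·CA·CB·CB·AA·CA
    A ↦ CB
    B ↦ CA
    C ↦ AA

A->CB, B->CA, C->AA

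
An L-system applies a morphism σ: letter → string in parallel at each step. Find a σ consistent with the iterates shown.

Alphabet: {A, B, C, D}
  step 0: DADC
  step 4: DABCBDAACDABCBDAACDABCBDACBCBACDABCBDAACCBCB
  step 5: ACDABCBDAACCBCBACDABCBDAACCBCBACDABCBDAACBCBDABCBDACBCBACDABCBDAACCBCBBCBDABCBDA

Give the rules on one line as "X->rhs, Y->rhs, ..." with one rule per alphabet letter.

  step 4 ⇒ step 5: DABCBDAACDABCBDAACDABCBDACBCBACDABCBDAACCBCB ⇒ A·C·DA·BCB·DA·A·C·C·BCB·A·C·DA·BCB·DA·A·C·C·BCB·A·C·DA·BCB·DA·A·C·BCB·DA·BCB·DA·C·BCB·A·C·DA·BCB·DA·A·C·C·BCB·BCB·DA·BCB·DA
    A ↦ C
    B ↦ DA
    C ↦ BCB
    D ↦ A

A->C, B->DA, C->BCB, D->A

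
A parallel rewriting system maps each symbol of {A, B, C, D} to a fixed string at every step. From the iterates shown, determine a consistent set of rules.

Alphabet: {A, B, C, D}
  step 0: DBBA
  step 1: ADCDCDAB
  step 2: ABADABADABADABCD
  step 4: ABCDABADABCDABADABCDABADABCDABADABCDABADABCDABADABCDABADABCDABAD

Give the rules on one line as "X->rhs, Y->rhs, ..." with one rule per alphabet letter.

  step 1 ⇒ step 2: ADCDCDAB ⇒ AB·AD·AB·AD·AB·AD·AB·CD
    A ↦ AB
    B ↦ CD
    C ↦ AB
    D ↦ AD

A->AB, B->CD, C->AB, D->AD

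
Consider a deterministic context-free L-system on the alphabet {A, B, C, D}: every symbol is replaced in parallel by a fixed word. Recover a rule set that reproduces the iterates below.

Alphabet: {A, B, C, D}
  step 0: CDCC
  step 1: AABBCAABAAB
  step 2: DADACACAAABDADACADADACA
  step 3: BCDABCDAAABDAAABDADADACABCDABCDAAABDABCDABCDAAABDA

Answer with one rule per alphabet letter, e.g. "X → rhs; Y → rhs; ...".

  step 2 ⇒ step 3: DADACACAAABDADACADADACA ⇒ BC·DA·BC·DA·AAB·DA·AAB·DA·DA·DA·CA·BC·DA·BC·DA·AAB·DA·BC·DA·BC·DA·AAB·DA
    A ↦ DA
    B ↦ CA
    C ↦ AAB
    D ↦ BC

A->DA, B->CA, C->AAB, D->BC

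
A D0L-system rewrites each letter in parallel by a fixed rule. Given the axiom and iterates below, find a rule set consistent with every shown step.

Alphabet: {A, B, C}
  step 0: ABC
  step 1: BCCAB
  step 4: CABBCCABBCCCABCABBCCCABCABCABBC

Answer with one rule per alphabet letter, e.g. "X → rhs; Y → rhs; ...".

A->B, B->C, C->CAB

  step 0 ⇒ step 1: ABC ⇒ B·C·CAB
    A ↦ B
    B ↦ C
    C ↦ CAB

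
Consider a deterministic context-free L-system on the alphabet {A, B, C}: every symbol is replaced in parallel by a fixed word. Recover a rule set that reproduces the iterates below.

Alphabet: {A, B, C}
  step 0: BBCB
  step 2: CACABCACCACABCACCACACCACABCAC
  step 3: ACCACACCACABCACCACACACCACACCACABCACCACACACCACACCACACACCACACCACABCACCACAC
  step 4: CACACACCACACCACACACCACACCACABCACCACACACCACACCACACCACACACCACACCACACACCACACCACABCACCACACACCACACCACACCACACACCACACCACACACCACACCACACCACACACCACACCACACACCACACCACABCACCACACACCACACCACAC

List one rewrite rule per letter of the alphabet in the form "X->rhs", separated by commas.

A->CAC, B->ABC, C->AC

  step 3 ⇒ step 4: ACCACACCACABCACCACACACCACACCACABCACCACACACCACACCACACACCACACCACABCACCACAC ⇒ CAC·AC·AC·CAC·AC·CAC·AC·AC·CAC·AC·CAC·ABC·AC·CAC·AC·AC·CAC·AC·CAC·AC·CAC·AC·AC·CAC·AC·CAC·AC·AC·CAC·AC·CAC·ABC·AC·CAC·AC·AC·CAC·AC·CAC·AC·CAC·AC·AC·CAC·AC·CAC·AC·AC·CAC·AC·CAC·AC·CAC·AC·AC·CAC·AC·CAC·AC·AC·CAC·AC·CAC·ABC·AC·CAC·AC·AC·CAC·AC·CAC·AC
    A ↦ CAC
    B ↦ ABC
    C ↦ AC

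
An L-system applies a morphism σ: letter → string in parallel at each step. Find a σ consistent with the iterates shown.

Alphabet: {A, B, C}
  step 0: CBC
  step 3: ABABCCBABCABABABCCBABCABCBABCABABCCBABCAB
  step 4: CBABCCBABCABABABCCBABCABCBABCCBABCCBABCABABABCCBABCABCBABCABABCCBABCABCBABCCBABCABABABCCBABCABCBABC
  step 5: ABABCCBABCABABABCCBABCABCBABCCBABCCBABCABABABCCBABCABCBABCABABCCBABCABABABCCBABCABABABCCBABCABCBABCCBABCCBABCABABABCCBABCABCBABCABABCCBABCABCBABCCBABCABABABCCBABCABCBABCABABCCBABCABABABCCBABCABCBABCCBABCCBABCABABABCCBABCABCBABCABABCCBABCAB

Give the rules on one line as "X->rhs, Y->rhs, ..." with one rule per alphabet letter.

A->CB, B->ABC, C->AB

  step 4 ⇒ step 5: CBABCCBABCABABABCCBABCABCBABCCBABCCBABCABABABCCBABCABCBABCABABCCBABCABCBABCCBABCABABABCCBABCABCBABC ⇒ AB·ABC·CB·ABC·AB·AB·ABC·CB·ABC·AB·CB·ABC·CB·ABC·CB·ABC·AB·AB·ABC·CB·ABC·AB·CB·ABC·AB·ABC·CB·ABC·AB·AB·ABC·CB·ABC·AB·AB·ABC·CB·ABC·AB·CB·ABC·CB·ABC·CB·ABC·AB·AB·ABC·CB·ABC·AB·CB·ABC·AB·ABC·CB·ABC·AB·CB·ABC·CB·ABC·AB·AB·ABC·CB·ABC·AB·CB·ABC·AB·ABC·CB·ABC·AB·AB·ABC·CB·ABC·AB·CB·ABC·CB·ABC·CB·ABC·AB·AB·ABC·CB·ABC·AB·CB·ABC·AB·ABC·CB·ABC·AB
    A ↦ CB
    B ↦ ABC
    C ↦ AB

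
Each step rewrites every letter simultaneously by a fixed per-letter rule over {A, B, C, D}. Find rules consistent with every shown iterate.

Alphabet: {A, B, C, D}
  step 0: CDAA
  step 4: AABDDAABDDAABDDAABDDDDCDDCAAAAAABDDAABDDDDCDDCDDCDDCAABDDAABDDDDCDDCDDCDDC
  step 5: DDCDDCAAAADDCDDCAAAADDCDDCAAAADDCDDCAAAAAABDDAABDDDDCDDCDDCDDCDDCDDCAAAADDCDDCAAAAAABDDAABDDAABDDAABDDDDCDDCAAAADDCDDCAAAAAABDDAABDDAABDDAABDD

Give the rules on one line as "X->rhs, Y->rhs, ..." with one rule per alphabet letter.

A->DDC, B->AA, C->BDD, D->A

  step 4 ⇒ step 5: AABDDAABDDAABDDAABDDDDCDDCAAAAAABDDAABDDDDCDDCDDCDDCAABDDAABDDDDCDDCDDCDDC ⇒ DDC·DDC·AA·A·A·DDC·DDC·AA·A·A·DDC·DDC·AA·A·A·DDC·DDC·AA·A·A·A·A·BDD·A·A·BDD·DDC·DDC·DDC·DDC·DDC·DDC·AA·A·A·DDC·DDC·AA·A·A·A·A·BDD·A·A·BDD·A·A·BDD·A·A·BDD·DDC·DDC·AA·A·A·DDC·DDC·AA·A·A·A·A·BDD·A·A·BDD·A·A·BDD·A·A·BDD
    A ↦ DDC
    B ↦ AA
    C ↦ BDD
    D ↦ A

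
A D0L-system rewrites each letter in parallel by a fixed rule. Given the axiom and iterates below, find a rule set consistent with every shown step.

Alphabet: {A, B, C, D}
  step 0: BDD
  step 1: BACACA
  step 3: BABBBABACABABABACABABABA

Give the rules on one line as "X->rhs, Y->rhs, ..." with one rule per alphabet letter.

  step 0 ⇒ step 1: BDD ⇒ BA·CA·CA
    B ↦ BA
    D ↦ CA
    A ↦ BB  (constrained at step 1)
    C ↦ DB  (constrained at step 1)

A->BB, B->BA, C->DB, D->CA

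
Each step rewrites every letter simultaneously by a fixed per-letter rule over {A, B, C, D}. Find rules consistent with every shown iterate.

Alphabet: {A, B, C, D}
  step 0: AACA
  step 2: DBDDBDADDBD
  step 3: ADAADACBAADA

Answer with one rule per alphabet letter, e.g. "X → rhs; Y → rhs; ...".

A->CB, B->D, C->DB, D->A

  step 2 ⇒ step 3: DBDDBDADDBD ⇒ A·D·A·A·D·A·CB·A·A·D·A
    A ↦ CB
    B ↦ D
    D ↦ A
    C ↦ DB  (constrained at step 0)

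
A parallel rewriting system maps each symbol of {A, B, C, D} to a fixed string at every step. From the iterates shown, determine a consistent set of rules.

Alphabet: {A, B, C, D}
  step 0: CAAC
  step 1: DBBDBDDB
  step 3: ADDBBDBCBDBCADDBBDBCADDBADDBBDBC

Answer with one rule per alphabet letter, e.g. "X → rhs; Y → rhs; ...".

A->BD, B->AD, C->DB, D->BC

  step 0 ⇒ step 1: CAAC ⇒ DB·BD·BD·DB
    A ↦ BD
    C ↦ DB
    B ↦ AD  (constrained at step 1)
    D ↦ BC  (constrained at step 1)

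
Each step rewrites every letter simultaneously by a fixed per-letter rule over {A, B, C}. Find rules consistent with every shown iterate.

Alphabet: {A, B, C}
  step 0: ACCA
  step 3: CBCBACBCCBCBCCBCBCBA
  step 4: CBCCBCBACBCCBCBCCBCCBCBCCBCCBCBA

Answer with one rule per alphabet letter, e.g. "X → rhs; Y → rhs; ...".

A->BA, B->C, C->CB

  step 3 ⇒ step 4: CBCBACBCCBCBCCBCBCBA ⇒ CB·C·CB·C·BA·CB·C·CB·CB·C·CB·C·CB·CB·C·CB·C·CB·C·BA
    A ↦ BA
    B ↦ C
    C ↦ CB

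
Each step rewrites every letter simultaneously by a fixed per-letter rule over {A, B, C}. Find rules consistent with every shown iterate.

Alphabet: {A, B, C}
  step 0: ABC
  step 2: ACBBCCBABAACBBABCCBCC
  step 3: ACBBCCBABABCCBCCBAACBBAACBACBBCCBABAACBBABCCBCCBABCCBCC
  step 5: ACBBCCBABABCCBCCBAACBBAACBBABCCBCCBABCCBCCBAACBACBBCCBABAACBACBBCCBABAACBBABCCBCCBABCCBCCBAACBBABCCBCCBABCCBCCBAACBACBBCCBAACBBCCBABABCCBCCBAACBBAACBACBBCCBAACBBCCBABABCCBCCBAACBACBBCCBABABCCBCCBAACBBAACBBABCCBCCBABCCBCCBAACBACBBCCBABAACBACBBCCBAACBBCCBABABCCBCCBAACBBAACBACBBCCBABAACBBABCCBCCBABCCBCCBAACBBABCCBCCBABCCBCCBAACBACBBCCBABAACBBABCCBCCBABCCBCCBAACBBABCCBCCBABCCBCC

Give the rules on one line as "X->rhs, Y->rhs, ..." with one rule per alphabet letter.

A->ACB, B->BA, C->BCC

  step 2 ⇒ step 3: ACBBCCBABAACBBABCCBCC ⇒ ACB·BCC·BA·BA·BCC·BCC·BA·ACB·BA·ACB·ACB·BCC·BA·BA·ACB·BA·BCC·BCC·BA·BCC·BCC
    A ↦ ACB
    B ↦ BA
    C ↦ BCC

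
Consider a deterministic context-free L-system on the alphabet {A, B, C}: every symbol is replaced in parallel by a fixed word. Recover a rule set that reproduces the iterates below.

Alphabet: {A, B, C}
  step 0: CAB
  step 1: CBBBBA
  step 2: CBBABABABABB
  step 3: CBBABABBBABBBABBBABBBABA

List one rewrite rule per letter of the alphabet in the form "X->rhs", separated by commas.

  step 2 ⇒ step 3: CBBABABABABB ⇒ CB·BA·BA·BB·BA·BB·BA·BB·BA·BB·BA·BA
    A ↦ BB
    B ↦ BA
    C ↦ CB

A->BB, B->BA, C->CB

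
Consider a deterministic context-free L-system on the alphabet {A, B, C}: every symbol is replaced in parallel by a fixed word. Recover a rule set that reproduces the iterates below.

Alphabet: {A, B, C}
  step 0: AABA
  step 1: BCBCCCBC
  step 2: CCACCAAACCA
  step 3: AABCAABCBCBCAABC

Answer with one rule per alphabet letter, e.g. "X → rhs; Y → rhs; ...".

  step 2 ⇒ step 3: CCACCAAACCA ⇒ A·A·BC·A·A·BC·BC·BC·A·A·BC
    A ↦ BC
    C ↦ A
  step 0 ⇒ step 1: AABA ⇒ BC·BC·CC·BC
    B ↦ CC

A->BC, B->CC, C->A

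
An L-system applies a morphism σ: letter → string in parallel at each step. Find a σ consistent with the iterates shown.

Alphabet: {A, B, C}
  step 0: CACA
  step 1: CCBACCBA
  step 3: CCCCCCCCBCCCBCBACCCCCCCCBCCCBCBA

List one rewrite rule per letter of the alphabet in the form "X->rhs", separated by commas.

A->BA, B->BC, C->CC

  step 0 ⇒ step 1: CACA ⇒ CC·BA·CC·BA
    A ↦ BA
    C ↦ CC
    B ↦ BC  (constrained at step 1)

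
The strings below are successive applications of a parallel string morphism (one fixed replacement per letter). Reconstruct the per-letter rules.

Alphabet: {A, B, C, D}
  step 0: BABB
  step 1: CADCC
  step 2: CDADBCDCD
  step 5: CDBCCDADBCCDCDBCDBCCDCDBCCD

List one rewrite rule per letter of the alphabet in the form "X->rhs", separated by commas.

A->AD, B->C, C->CD, D->B

  step 1 ⇒ step 2: CADCC ⇒ CD·AD·B·CD·CD
    A ↦ AD
    C ↦ CD
    D ↦ B
  step 0 ⇒ step 1: BABB ⇒ C·AD·C·C
    B ↦ C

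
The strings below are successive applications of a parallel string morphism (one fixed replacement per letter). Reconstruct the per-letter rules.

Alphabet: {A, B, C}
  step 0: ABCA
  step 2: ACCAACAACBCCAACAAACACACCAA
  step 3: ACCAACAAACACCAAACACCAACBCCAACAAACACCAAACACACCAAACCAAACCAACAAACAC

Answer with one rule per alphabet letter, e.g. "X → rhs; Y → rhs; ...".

  step 2 ⇒ step 3: ACCAACAACBCCAACAAACACACCAA ⇒ AC·CAA·CAA·AC·AC·CAA·AC·AC·CAA·CBC·CAA·CAA·AC·AC·CAA·AC·AC·AC·CAA·AC·CAA·AC·CAA·CAA·AC·AC
    A ↦ AC
    B ↦ CBC
    C ↦ CAA

A->AC, B->CBC, C->CAA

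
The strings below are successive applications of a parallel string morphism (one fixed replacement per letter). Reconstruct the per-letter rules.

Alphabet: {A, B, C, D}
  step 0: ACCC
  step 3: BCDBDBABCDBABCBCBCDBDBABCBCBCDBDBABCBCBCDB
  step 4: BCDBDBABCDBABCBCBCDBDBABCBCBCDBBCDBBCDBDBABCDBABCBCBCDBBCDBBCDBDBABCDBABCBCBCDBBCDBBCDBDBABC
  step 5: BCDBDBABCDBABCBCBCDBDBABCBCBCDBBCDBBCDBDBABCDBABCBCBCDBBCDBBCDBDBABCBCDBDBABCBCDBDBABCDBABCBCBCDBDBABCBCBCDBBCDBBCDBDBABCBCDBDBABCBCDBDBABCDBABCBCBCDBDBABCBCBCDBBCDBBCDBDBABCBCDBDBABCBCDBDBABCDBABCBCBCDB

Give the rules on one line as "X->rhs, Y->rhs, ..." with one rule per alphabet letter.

A->BC, B->BC, C->DB, D->DBA

  step 4 ⇒ step 5: BCDBDBABCDBABCBCBCDBDBABCBCBCDBBCDBBCDBDBABCDBABCBCBCDBBCDBBCDBDBABCDBABCBCBCDBBCDBBCDBDBABC ⇒ BC·DB·DBA·BC·DBA·BC·BC·BC·DB·DBA·BC·BC·BC·DB·BC·DB·BC·DB·DBA·BC·DBA·BC·BC·BC·DB·BC·DB·BC·DB·DBA·BC·BC·DB·DBA·BC·BC·DB·DBA·BC·DBA·BC·BC·BC·DB·DBA·BC·BC·BC·DB·BC·DB·BC·DB·DBA·BC·BC·DB·DBA·BC·BC·DB·DBA·BC·DBA·BC·BC·BC·DB·DBA·BC·BC·BC·DB·BC·DB·BC·DB·DBA·BC·BC·DB·DBA·BC·BC·DB·DBA·BC·DBA·BC·BC·BC·DB
    A ↦ BC
    B ↦ BC
    C ↦ DB
    D ↦ DBA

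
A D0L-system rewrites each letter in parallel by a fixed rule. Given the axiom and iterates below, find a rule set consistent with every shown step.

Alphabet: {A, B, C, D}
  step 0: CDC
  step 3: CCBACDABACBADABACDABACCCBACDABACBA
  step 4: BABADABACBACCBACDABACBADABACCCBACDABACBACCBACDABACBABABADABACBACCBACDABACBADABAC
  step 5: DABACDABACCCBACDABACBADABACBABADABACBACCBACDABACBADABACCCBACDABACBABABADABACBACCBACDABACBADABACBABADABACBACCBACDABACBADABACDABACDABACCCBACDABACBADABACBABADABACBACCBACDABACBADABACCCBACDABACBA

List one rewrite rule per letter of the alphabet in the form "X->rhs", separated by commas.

  step 4 ⇒ step 5: BABADABACBACCBACDABACBADABACCCBACDABACBACCBACDABACBABABADABACBACCBACDABACBADABAC ⇒ DA·BAC·DA·BAC·CC·BAC·DA·BAC·BA·DA·BAC·BA·BA·DA·BAC·BA·CC·BAC·DA·BAC·BA·DA·BAC·CC·BAC·DA·BAC·BA·BA·BA·DA·BAC·BA·CC·BAC·DA·BAC·BA·DA·BAC·BA·BA·DA·BAC·BA·CC·BAC·DA·BAC·BA·DA·BAC·DA·BAC·DA·BAC·CC·BAC·DA·BAC·BA·DA·BAC·BA·BA·DA·BAC·BA·CC·BAC·DA·BAC·BA·DA·BAC·CC·BAC·DA·BAC·BA
    A ↦ BAC
    B ↦ DA
    C ↦ BA
    D ↦ CC

A->BAC, B->DA, C->BA, D->CC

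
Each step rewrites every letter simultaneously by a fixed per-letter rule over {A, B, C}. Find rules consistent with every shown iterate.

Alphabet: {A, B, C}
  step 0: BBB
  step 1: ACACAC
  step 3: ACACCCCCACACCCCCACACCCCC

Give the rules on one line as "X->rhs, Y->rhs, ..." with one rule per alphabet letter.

A->BB, B->AC, C->CC

  step 0 ⇒ step 1: BBB ⇒ AC·AC·AC
    B ↦ AC
    A ↦ BB  (constrained at step 1)
    C ↦ CC  (constrained at step 1)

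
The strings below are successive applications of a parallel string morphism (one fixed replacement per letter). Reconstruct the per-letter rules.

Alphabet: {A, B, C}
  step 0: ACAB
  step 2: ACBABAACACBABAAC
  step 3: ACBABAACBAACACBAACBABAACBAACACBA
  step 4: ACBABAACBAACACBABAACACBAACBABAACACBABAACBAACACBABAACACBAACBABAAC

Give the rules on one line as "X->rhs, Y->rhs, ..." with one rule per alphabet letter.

A->AC, B->BA, C->BA

  step 3 ⇒ step 4: ACBABAACBAACACBAACBABAACBAACACBA ⇒ AC·BA·BA·AC·BA·AC·AC·BA·BA·AC·AC·BA·AC·BA·BA·AC·AC·BA·BA·AC·BA·AC·AC·BA·BA·AC·AC·BA·AC·BA·BA·AC
    A ↦ AC
    B ↦ BA
    C ↦ BA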